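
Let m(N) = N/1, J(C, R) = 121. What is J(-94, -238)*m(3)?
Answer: 363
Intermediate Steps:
m(N) = N (m(N) = N*1 = N)
J(-94, -238)*m(3) = 121*3 = 363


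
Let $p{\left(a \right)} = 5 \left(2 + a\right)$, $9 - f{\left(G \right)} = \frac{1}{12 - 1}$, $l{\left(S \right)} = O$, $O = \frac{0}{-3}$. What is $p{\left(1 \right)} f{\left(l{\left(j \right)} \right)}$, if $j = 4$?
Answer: $\frac{1470}{11} \approx 133.64$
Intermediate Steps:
$O = 0$ ($O = 0 \left(- \frac{1}{3}\right) = 0$)
$l{\left(S \right)} = 0$
$f{\left(G \right)} = \frac{98}{11}$ ($f{\left(G \right)} = 9 - \frac{1}{12 - 1} = 9 - \frac{1}{11} = \frac{98}{11}$)
$p{\left(a \right)} = 10 + 5 a$
$p{\left(1 \right)} f{\left(l{\left(j \right)} \right)} = \left(10 + 5 \cdot 1\right) \frac{98}{11} = \left(10 + 5\right) \frac{98}{11} = 15 \cdot \frac{98}{11} = \frac{1470}{11}$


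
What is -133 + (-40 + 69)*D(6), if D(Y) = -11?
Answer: -452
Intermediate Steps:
-133 + (-40 + 69)*D(6) = -133 + (-40 + 69)*(-11) = -133 + 29*(-11) = -133 - 319 = -452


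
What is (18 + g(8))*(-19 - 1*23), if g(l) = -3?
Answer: -630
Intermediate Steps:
(18 + g(8))*(-19 - 1*23) = (18 - 3)*(-19 - 1*23) = 15*(-19 - 23) = 15*(-42) = -630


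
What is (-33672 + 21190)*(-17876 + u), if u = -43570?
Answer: 766968972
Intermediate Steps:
(-33672 + 21190)*(-17876 + u) = (-33672 + 21190)*(-17876 - 43570) = -12482*(-61446) = 766968972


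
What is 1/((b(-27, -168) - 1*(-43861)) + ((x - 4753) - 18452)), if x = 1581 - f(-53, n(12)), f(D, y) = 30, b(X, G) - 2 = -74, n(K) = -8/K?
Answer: 1/22135 ≈ 4.5177e-5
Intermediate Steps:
b(X, G) = -72 (b(X, G) = 2 - 74 = -72)
x = 1551 (x = 1581 - 1*30 = 1581 - 30 = 1551)
1/((b(-27, -168) - 1*(-43861)) + ((x - 4753) - 18452)) = 1/((-72 - 1*(-43861)) + ((1551 - 4753) - 18452)) = 1/((-72 + 43861) + (-3202 - 18452)) = 1/(43789 - 21654) = 1/22135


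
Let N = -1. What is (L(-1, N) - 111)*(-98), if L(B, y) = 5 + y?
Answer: 10486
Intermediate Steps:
(L(-1, N) - 111)*(-98) = ((5 - 1) - 111)*(-98) = (4 - 111)*(-98) = -107*(-98) = 10486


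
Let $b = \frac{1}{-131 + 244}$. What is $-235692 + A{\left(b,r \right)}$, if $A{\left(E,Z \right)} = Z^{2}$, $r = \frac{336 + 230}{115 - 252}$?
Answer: $- \frac{4423382792}{18769} \approx -2.3568 \cdot 10^{5}$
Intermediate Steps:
$b = \frac{1}{113} \approx 0.0088496$
$r = - \frac{566}{137}$ ($r = \frac{566}{-137} = 566 \left(- \frac{1}{137}\right) = - \frac{566}{137} \approx -4.1314$)
$-235692 + A{\left(b,r \right)} = -235692 + \left(- \frac{566}{137}\right)^{2} = -235692 + \frac{320356}{18769} = - \frac{4423382792}{18769}$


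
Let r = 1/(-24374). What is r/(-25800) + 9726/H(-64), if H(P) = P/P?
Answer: 6116187319201/628849200 ≈ 9726.0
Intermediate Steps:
H(P) = 1
r = -1/24374 ≈ -4.1027e-5
r/(-25800) + 9726/H(-64) = -1/24374/(-25800) + 9726/1 = -1/24374*(-1/25800) + 9726*1 = 1/628849200 + 9726 = 6116187319201/628849200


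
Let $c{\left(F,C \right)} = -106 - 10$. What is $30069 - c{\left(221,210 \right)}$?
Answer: $30185$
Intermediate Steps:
$c{\left(F,C \right)} = -116$ ($c{\left(F,C \right)} = -106 - 10 = -116$)
$30069 - c{\left(221,210 \right)} = 30069 - -116 = 30069 + 116 = 30185$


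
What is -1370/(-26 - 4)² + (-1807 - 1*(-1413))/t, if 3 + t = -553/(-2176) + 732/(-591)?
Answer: 14966710517/153721710 ≈ 97.362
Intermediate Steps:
t = -1708019/428672 (t = -3 + (-553/(-2176) + 732/(-591)) = -3 + (-553*(-1/2176) + 732*(-1/591)) = -3 + (553/2176 - 244/197) = -3 - 422003/428672 = -1708019/428672 ≈ -3.9844)
-1370/(-26 - 4)² + (-1807 - 1*(-1413))/t = -1370/(-26 - 4)² + (-1807 - 1*(-1413))/(-1708019/428672) = -1370/((-30)²) + (-1807 + 1413)*(-428672/1708019) = -1370/900 - 394*(-428672/1708019) = -1370*1/900 + 168896768/1708019 = -137/90 + 168896768/1708019 = 14966710517/153721710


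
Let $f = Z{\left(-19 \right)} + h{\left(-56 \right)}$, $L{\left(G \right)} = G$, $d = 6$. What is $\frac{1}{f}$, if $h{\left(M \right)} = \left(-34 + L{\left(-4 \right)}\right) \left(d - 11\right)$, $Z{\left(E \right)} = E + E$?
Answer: $\frac{1}{152} \approx 0.0065789$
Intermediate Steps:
$Z{\left(E \right)} = 2 E$
$h{\left(M \right)} = 190$ ($h{\left(M \right)} = \left(-34 - 4\right) \left(6 - 11\right) = \left(-38\right) \left(-5\right) = 190$)
$f = 152$ ($f = 2 \left(-19\right) + 190 = -38 + 190 = 152$)
$\frac{1}{f} = \frac{1}{152}$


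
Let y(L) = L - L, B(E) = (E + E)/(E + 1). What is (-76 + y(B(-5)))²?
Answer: 5776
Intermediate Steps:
B(E) = 2*E/(1 + E) (B(E) = (2*E)/(1 + E) = 2*E/(1 + E))
y(L) = 0
(-76 + y(B(-5)))² = (-76 + 0)² = (-76)² = 5776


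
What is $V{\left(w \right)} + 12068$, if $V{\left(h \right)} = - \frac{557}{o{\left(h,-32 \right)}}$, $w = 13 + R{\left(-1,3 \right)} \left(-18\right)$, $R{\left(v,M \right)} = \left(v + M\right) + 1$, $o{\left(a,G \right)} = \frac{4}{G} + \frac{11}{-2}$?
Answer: $\frac{547516}{45} \approx 12167.0$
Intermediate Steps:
$o{\left(a,G \right)} = - \frac{11}{2} + \frac{4}{G}$ ($o{\left(a,G \right)} = \frac{4}{G} + 11 \left(- \frac{1}{2}\right) = \frac{4}{G} - \frac{11}{2} = - \frac{11}{2} + \frac{4}{G}$)
$R{\left(v,M \right)} = 1 + M + v$ ($R{\left(v,M \right)} = \left(M + v\right) + 1 = 1 + M + v$)
$w = -41$ ($w = 13 + \left(1 + 3 - 1\right) \left(-18\right) = 13 + 3 \left(-18\right) = 13 - 54 = -41$)
$V{\left(h \right)} = \frac{4456}{45}$ ($V{\left(h \right)} = - \frac{557}{- \frac{11}{2} + \frac{4}{-32}} = - \frac{557}{- \frac{11}{2} + 4 \left(- \frac{1}{32}\right)} = - \frac{557}{- \frac{11}{2} - \frac{1}{8}} = - \frac{557}{- \frac{45}{8}} = \left(-557\right) \left(- \frac{8}{45}\right) = \frac{4456}{45}$)
$V{\left(w \right)} + 12068 = \frac{4456}{45} + 12068 = \frac{547516}{45}$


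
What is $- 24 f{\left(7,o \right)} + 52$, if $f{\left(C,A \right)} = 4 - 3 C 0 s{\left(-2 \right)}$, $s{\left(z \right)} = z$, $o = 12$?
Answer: $52$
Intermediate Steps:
$f{\left(C,A \right)} = 0$ ($f{\left(C,A \right)} = 4 - 3 C 0 \left(-2\right) = 4 \cdot 0 \left(-2\right) = 0 \left(-2\right) = 0$)
$- 24 f{\left(7,o \right)} + 52 = \left(-24\right) 0 + 52 = 0 + 52 = 52$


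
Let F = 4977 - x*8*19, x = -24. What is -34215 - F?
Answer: -42840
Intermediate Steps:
F = 8625 (F = 4977 - (-24*8)*19 = 4977 - (-192)*19 = 4977 - 1*(-3648) = 4977 + 3648 = 8625)
-34215 - F = -34215 - 1*8625 = -34215 - 8625 = -42840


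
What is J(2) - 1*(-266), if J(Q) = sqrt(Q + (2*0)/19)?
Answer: 266 + sqrt(2) ≈ 267.41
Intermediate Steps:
J(Q) = sqrt(Q) (J(Q) = sqrt(Q + 0*(1/19)) = sqrt(Q + 0) = sqrt(Q))
J(2) - 1*(-266) = sqrt(2) - 1*(-266) = sqrt(2) + 266 = 266 + sqrt(2)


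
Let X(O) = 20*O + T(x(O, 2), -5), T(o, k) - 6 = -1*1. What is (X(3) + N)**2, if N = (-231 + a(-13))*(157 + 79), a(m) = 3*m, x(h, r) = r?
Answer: 4051959025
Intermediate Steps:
T(o, k) = 5 (T(o, k) = 6 - 1*1 = 6 - 1 = 5)
X(O) = 5 + 20*O (X(O) = 20*O + 5 = 5 + 20*O)
N = -63720 (N = (-231 + 3*(-13))*(157 + 79) = (-231 - 39)*236 = -270*236 = -63720)
(X(3) + N)**2 = ((5 + 20*3) - 63720)**2 = ((5 + 60) - 63720)**2 = (65 - 63720)**2 = (-63655)**2 = 4051959025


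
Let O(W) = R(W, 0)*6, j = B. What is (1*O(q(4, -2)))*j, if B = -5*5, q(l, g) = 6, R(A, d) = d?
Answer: 0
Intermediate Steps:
B = -25
j = -25
O(W) = 0 (O(W) = 0*6 = 0)
(1*O(q(4, -2)))*j = (1*0)*(-25) = 0*(-25) = 0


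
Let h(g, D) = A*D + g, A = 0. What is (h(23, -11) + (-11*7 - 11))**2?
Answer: 4225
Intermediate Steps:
h(g, D) = g (h(g, D) = 0*D + g = 0 + g = g)
(h(23, -11) + (-11*7 - 11))**2 = (23 + (-11*7 - 11))**2 = (23 + (-77 - 11))**2 = (23 - 88)**2 = (-65)**2 = 4225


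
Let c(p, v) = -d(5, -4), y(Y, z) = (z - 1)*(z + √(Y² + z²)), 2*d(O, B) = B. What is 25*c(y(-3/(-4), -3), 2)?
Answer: 50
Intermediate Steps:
d(O, B) = B/2
y(Y, z) = (-1 + z)*(z + √(Y² + z²))
c(p, v) = 2 (c(p, v) = -(-4)/2 = -1*(-2) = 2)
25*c(y(-3/(-4), -3), 2) = 25*2 = 50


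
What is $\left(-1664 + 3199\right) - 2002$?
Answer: $-467$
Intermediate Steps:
$\left(-1664 + 3199\right) - 2002 = 1535 - 2002 = -467$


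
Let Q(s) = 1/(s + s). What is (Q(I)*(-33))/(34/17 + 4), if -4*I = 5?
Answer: 11/5 ≈ 2.2000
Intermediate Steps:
I = -5/4 (I = -¼*5 = -5/4 ≈ -1.2500)
Q(s) = 1/(2*s)
(Q(I)*(-33))/(34/17 + 4) = ((1/(2*(-5/4)))*(-33))/(34/17 + 4) = (((½)*(-⅘))*(-33))/(34*(1/17) + 4) = (-⅖*(-33))/(2 + 4) = (66/5)/6 = (66/5)*(⅙) = 11/5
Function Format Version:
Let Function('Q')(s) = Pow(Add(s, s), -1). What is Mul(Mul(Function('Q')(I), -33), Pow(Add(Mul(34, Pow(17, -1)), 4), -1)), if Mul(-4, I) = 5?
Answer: Rational(11, 5) ≈ 2.2000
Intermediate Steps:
I = Rational(-5, 4) (I = Mul(Rational(-1, 4), 5) = Rational(-5, 4) ≈ -1.2500)
Function('Q')(s) = Mul(Rational(1, 2), Pow(s, -1)) (Function('Q')(s) = Pow(Mul(2, s), -1) = Mul(Rational(1, 2), Pow(s, -1)))
Mul(Mul(Function('Q')(I), -33), Pow(Add(Mul(34, Pow(17, -1)), 4), -1)) = Mul(Mul(Mul(Rational(1, 2), Pow(Rational(-5, 4), -1)), -33), Pow(Add(Mul(34, Pow(17, -1)), 4), -1)) = Mul(Mul(Mul(Rational(1, 2), Rational(-4, 5)), -33), Pow(Add(Mul(34, Rational(1, 17)), 4), -1)) = Mul(Mul(Rational(-2, 5), -33), Pow(Add(2, 4), -1)) = Mul(Rational(66, 5), Pow(6, -1)) = Mul(Rational(66, 5), Rational(1, 6)) = Rational(11, 5)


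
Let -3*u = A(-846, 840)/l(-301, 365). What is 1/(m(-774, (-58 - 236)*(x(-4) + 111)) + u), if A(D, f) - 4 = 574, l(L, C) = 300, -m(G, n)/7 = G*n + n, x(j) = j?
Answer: -450/76598657389 ≈ -5.8748e-9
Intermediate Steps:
m(G, n) = -7*n - 7*G*n (m(G, n) = -7*(G*n + n) = -7*(n + G*n) = -7*n - 7*G*n)
A(D, f) = 578 (A(D, f) = 4 + 574 = 578)
u = -289/450 (u = -578/(3*300) = -⅓*289/150 = -289/450 ≈ -0.64222)
1/(m(-774, (-58 - 236)*(x(-4) + 111)) + u) = 1/(-7*(-58 - 236)*(-4 + 111)*(1 - 774) - 289/450) = 1/(-7*(-294*107)*(-773) - 289/450) = 1/(-7*(-31458)*(-773) - 289/450) = 1/(-170219238 - 289/450) = 1/(-76598657389/450) = -450/76598657389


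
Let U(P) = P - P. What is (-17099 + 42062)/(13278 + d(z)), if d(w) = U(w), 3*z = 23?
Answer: 8321/4426 ≈ 1.8800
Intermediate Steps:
z = 23/3 (z = (1/3)*23 = 23/3 ≈ 7.6667)
U(P) = 0
d(w) = 0
(-17099 + 42062)/(13278 + d(z)) = (-17099 + 42062)/(13278 + 0) = 24963/13278 = 24963*(1/13278) = 8321/4426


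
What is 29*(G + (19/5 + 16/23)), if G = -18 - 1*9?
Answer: -75052/115 ≈ -652.63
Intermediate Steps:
G = -27 (G = -18 - 9 = -27)
29*(G + (19/5 + 16/23)) = 29*(-27 + (19/5 + 16/23)) = 29*(-27 + 517/115) = 29*(-2588/115) = -75052/115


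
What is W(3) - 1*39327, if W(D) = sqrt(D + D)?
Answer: -39327 + sqrt(6) ≈ -39325.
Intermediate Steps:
W(D) = sqrt(2)*sqrt(D) (W(D) = sqrt(2*D) = sqrt(2)*sqrt(D))
W(3) - 1*39327 = sqrt(2)*sqrt(3) - 1*39327 = sqrt(6) - 39327 = -39327 + sqrt(6)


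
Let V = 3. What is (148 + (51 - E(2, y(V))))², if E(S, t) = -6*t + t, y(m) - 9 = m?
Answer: 67081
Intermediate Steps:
y(m) = 9 + m
E(S, t) = -5*t
(148 + (51 - E(2, y(V))))² = (148 + (51 - (-5)*(9 + 3)))² = (148 + (51 - (-5)*12))² = (148 + (51 - 1*(-60)))² = (148 + (51 + 60))² = (148 + 111)² = 259² = 67081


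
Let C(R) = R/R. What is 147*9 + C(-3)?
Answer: 1324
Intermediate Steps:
C(R) = 1
147*9 + C(-3) = 147*9 + 1 = 1323 + 1 = 1324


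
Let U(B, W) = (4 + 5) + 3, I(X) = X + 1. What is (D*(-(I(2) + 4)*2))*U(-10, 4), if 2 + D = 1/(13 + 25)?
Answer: 6300/19 ≈ 331.58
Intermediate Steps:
I(X) = 1 + X
U(B, W) = 12 (U(B, W) = 9 + 3 = 12)
D = -75/38 (D = -2 + 1/(13 + 25) = -2 + 1/38 = -75/38 ≈ -1.9737)
(D*(-(I(2) + 4)*2))*U(-10, 4) = -(-75)*((1 + 2) + 4)*2/38*12 = -(-75)*(3 + 4)*2/38*12 = -(-75)*7*2/38*12 = -(-75)*14/38*12 = -75/38*(-14)*12 = (525/19)*12 = 6300/19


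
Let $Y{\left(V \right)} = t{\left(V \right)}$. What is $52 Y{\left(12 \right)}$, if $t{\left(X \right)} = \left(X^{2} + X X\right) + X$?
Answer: $15600$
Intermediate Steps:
$t{\left(X \right)} = X + 2 X^{2}$ ($t{\left(X \right)} = \left(X^{2} + X^{2}\right) + X = 2 X^{2} + X = X + 2 X^{2}$)
$Y{\left(V \right)} = V \left(1 + 2 V\right)$
$52 Y{\left(12 \right)} = 52 \cdot 12 \left(1 + 2 \cdot 12\right) = 52 \cdot 12 \left(1 + 24\right) = 52 \cdot 12 \cdot 25 = 52 \cdot 300 = 15600$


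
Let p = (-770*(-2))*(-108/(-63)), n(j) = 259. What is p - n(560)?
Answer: 2381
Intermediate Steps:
p = 2640 (p = 1540*(-108*(-1/63)) = 1540*(12/7) = 2640)
p - n(560) = 2640 - 1*259 = 2640 - 259 = 2381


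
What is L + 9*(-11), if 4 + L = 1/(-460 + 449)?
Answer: -1134/11 ≈ -103.09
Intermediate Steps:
L = -45/11 (L = -4 + 1/(-460 + 449) = -4 + 1/(-11) = -4 - 1/11 = -45/11 ≈ -4.0909)
L + 9*(-11) = -45/11 + 9*(-11) = -45/11 - 99 = -1134/11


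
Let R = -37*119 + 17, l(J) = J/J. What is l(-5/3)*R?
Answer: -4386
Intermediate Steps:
l(J) = 1
R = -4386 (R = -4403 + 17 = -4386)
l(-5/3)*R = 1*(-4386) = -4386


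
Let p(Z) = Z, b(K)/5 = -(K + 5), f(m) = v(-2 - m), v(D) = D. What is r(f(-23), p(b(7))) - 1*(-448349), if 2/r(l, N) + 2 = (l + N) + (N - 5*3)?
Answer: 26004241/58 ≈ 4.4835e+5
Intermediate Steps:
f(m) = -2 - m
b(K) = -25 - 5*K (b(K) = 5*(-(K + 5)) = 5*(-(5 + K)) = 5*(-5 - K) = -25 - 5*K)
r(l, N) = 2/(-17 + l + 2*N) (r(l, N) = 2/(-2 + ((l + N) + (N - 5*3))) = 2/(-2 + ((N + l) + (N - 15))) = 2/(-2 + ((N + l) + (-15 + N))) = 2/(-2 + (-15 + l + 2*N)) = 2/(-17 + l + 2*N))
r(f(-23), p(b(7))) - 1*(-448349) = 2/(-17 + (-2 - 1*(-23)) + 2*(-25 - 5*7)) - 1*(-448349) = 2/(-17 + (-2 + 23) + 2*(-25 - 35)) + 448349 = 2/(-17 + 21 + 2*(-60)) + 448349 = 2/(-17 + 21 - 120) + 448349 = 2/(-116) + 448349 = 2*(-1/116) + 448349 = -1/58 + 448349 = 26004241/58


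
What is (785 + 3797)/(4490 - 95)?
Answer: 4582/4395 ≈ 1.0425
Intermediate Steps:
(785 + 3797)/(4490 - 95) = 4582/4395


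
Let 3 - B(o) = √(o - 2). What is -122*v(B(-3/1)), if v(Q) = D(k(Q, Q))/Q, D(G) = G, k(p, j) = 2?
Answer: -366/7 - 122*I*√5/7 ≈ -52.286 - 38.971*I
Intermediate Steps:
B(o) = 3 - √(-2 + o) (B(o) = 3 - √(o - 2) = 3 - √(-2 + o))
v(Q) = 2/Q
-122*v(B(-3/1)) = -244/(3 - √(-2 - 3/1)) = -244/(3 - √(-2 - 3*1)) = -244/(3 - √(-2 - 3)) = -244/(3 - √(-5)) = -244/(3 - I*√5)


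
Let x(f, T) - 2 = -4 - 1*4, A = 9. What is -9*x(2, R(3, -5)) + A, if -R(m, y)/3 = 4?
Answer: 63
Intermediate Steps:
R(m, y) = -12 (R(m, y) = -3*4 = -12)
x(f, T) = -6 (x(f, T) = 2 + (-4 - 1*4) = 2 + (-4 - 4) = 2 - 8 = -6)
-9*x(2, R(3, -5)) + A = -9*(-6) + 9 = 54 + 9 = 63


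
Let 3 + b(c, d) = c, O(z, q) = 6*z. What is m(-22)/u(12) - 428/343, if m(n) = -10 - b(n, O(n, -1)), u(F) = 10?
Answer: 173/686 ≈ 0.25219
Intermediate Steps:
b(c, d) = -3 + c
m(n) = -7 - n (m(n) = -10 - (-3 + n) = -10 + (3 - n) = -7 - n)
m(-22)/u(12) - 428/343 = (-7 - 1*(-22))/10 - 428/343 = (-7 + 22)*(⅒) - 428*1/343 = 15*(⅒) - 428/343 = 3/2 - 428/343 = 173/686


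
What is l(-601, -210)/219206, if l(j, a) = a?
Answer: -105/109603 ≈ -0.00095800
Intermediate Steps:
l(-601, -210)/219206 = -210/219206 = -210*1/219206 = -105/109603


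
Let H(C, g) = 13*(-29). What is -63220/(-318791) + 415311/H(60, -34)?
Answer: -10182582697/9244939 ≈ -1101.4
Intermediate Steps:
H(C, g) = -377
-63220/(-318791) + 415311/H(60, -34) = -63220/(-318791) + 415311/(-377) = -63220*(-1/318791) + 415311*(-1/377) = 63220/318791 - 31947/29 = -10182582697/9244939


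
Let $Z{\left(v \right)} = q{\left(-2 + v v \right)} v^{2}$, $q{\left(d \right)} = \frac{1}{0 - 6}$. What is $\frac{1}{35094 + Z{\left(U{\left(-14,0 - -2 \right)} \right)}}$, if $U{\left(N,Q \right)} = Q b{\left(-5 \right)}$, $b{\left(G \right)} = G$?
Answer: $\frac{3}{105232} \approx 2.8508 \cdot 10^{-5}$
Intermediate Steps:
$U{\left(N,Q \right)} = - 5 Q$ ($U{\left(N,Q \right)} = Q \left(-5\right) = - 5 Q$)
$q{\left(d \right)} = - \frac{1}{6}$ ($q{\left(d \right)} = \frac{1}{-6} = - \frac{1}{6}$)
$Z{\left(v \right)} = - \frac{v^{2}}{6}$
$\frac{1}{35094 + Z{\left(U{\left(-14,0 - -2 \right)} \right)}} = \frac{1}{35094 - \frac{\left(- 5 \left(0 - -2\right)\right)^{2}}{6}} = \frac{1}{35094 - \frac{\left(- 5 \left(0 + 2\right)\right)^{2}}{6}} = \frac{1}{35094 - \frac{\left(\left(-5\right) 2\right)^{2}}{6}} = \frac{1}{35094 - \frac{\left(-10\right)^{2}}{6}} = \frac{1}{35094 - \frac{50}{3}} = \frac{1}{\frac{105232}{3}} = \frac{3}{105232}$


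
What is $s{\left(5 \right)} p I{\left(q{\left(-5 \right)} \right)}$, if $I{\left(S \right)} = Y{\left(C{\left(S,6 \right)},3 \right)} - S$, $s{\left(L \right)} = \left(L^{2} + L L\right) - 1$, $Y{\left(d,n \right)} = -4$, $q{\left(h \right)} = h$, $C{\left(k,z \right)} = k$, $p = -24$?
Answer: $-1176$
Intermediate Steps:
$s{\left(L \right)} = -1 + 2 L^{2}$ ($s{\left(L \right)} = \left(L^{2} + L^{2}\right) - 1 = 2 L^{2} - 1 = -1 + 2 L^{2}$)
$I{\left(S \right)} = -4 - S$
$s{\left(5 \right)} p I{\left(q{\left(-5 \right)} \right)} = \left(-1 + 2 \cdot 5^{2}\right) \left(-24\right) \left(-4 - -5\right) = \left(-1 + 2 \cdot 25\right) \left(-24\right) \left(-4 + 5\right) = \left(-1 + 50\right) \left(-24\right) 1 = 49 \left(-24\right) 1 = \left(-1176\right) 1 = -1176$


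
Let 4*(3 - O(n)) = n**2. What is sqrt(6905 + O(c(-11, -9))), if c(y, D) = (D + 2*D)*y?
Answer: I*sqrt(60577)/2 ≈ 123.06*I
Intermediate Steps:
c(y, D) = 3*D*y (c(y, D) = (3*D)*y = 3*D*y)
O(n) = 3 - n**2/4
sqrt(6905 + O(c(-11, -9))) = sqrt(6905 + (3 - (3*(-9)*(-11))**2/4)) = sqrt(6905 + (3 - 1/4*297**2)) = sqrt(6905 + (3 - 1/4*88209)) = sqrt(6905 + (3 - 88209/4)) = sqrt(6905 - 88197/4) = sqrt(-60577/4) = I*sqrt(60577)/2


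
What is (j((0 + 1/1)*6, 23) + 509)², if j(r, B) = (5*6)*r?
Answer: 474721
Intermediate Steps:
j(r, B) = 30*r
(j((0 + 1/1)*6, 23) + 509)² = (30*((0 + 1/1)*6) + 509)² = (30*((0 + 1*1)*6) + 509)² = (30*((0 + 1)*6) + 509)² = (30*(1*6) + 509)² = (30*6 + 509)² = (180 + 509)² = 689² = 474721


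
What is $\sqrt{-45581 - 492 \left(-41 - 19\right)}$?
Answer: $i \sqrt{16061} \approx 126.73 i$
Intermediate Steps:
$\sqrt{-45581 - 492 \left(-41 - 19\right)} = \sqrt{-45581 - -29520} = \sqrt{-45581 + 29520} = \sqrt{-16061} = i \sqrt{16061}$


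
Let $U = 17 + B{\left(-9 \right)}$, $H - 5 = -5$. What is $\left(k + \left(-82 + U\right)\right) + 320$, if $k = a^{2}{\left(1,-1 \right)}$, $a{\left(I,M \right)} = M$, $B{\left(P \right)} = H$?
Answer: $256$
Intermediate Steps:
$H = 0$ ($H = 5 - 5 = 0$)
$B{\left(P \right)} = 0$
$U = 17$ ($U = 17 + 0 = 17$)
$k = 1$ ($k = \left(-1\right)^{2} = 1$)
$\left(k + \left(-82 + U\right)\right) + 320 = \left(1 + \left(-82 + 17\right)\right) + 320 = \left(1 - 65\right) + 320 = -64 + 320 = 256$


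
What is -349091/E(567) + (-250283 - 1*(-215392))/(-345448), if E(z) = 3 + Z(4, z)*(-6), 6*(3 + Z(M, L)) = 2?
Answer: -120592124839/6563512 ≈ -18373.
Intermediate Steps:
Z(M, L) = -8/3 (Z(M, L) = -3 + (1/6)*2 = -3 + 1/3 = -8/3)
E(z) = 19 (E(z) = 3 - 8/3*(-6) = 3 + 16 = 19)
-349091/E(567) + (-250283 - 1*(-215392))/(-345448) = -349091/19 + (-250283 - 1*(-215392))/(-345448) = -349091*1/19 + (-250283 + 215392)*(-1/345448) = -349091/19 - 34891*(-1/345448) = -349091/19 + 34891/345448 = -120592124839/6563512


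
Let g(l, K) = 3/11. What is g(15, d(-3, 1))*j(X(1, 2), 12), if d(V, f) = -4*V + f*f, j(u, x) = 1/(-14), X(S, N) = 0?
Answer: -3/154 ≈ -0.019481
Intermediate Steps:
j(u, x) = -1/14 (j(u, x) = 1*(-1/14) = -1/14)
d(V, f) = f² - 4*V (d(V, f) = -4*V + f² = f² - 4*V)
g(l, K) = 3/11 (g(l, K) = 3*(1/11) = 3/11)
g(15, d(-3, 1))*j(X(1, 2), 12) = (3/11)*(-1/14) = -3/154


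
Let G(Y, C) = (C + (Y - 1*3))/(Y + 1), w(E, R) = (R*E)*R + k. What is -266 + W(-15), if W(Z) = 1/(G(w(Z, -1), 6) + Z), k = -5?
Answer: -71307/268 ≈ -266.07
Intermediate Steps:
w(E, R) = -5 + E*R² (w(E, R) = (R*E)*R - 5 = (E*R)*R - 5 = E*R² - 5 = -5 + E*R²)
G(Y, C) = (-3 + C + Y)/(1 + Y) (G(Y, C) = (C + (Y - 3))/(1 + Y) = (C + (-3 + Y))/(1 + Y) = (-3 + C + Y)/(1 + Y))
W(Z) = 1/(Z + (-2 + Z)/(-4 + Z)) (W(Z) = 1/((-3 + 6 + (-5 + Z*(-1)²))/(1 + (-5 + Z*(-1)²)) + Z) = 1/((-3 + 6 + (-5 + Z*1))/(1 + (-5 + Z*1)) + Z) = 1/((-3 + 6 + (-5 + Z))/(1 + (-5 + Z)) + Z) = 1/((-2 + Z)/(-4 + Z) + Z) = 1/(Z + (-2 + Z)/(-4 + Z)))
-266 + W(-15) = -266 + (-4 - 15)/(-2 - 15 - 15*(-4 - 15)) = -266 - 19/(-2 - 15 - 15*(-19)) = -266 - 19/(-2 - 15 + 285) = -266 - 19/268 = -71307/268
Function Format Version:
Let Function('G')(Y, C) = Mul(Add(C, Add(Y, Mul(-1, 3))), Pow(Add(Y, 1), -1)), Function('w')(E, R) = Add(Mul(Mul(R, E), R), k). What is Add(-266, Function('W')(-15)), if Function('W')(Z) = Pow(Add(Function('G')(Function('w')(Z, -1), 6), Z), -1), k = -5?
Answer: Rational(-71307, 268) ≈ -266.07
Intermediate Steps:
Function('w')(E, R) = Add(-5, Mul(E, Pow(R, 2))) (Function('w')(E, R) = Add(Mul(Mul(R, E), R), -5) = Add(Mul(Mul(E, R), R), -5) = Add(Mul(E, Pow(R, 2)), -5) = Add(-5, Mul(E, Pow(R, 2))))
Function('G')(Y, C) = Mul(Pow(Add(1, Y), -1), Add(-3, C, Y)) (Function('G')(Y, C) = Mul(Add(C, Add(Y, -3)), Pow(Add(1, Y), -1)) = Mul(Add(C, Add(-3, Y)), Pow(Add(1, Y), -1)) = Mul(Add(-3, C, Y), Pow(Add(1, Y), -1)) = Mul(Pow(Add(1, Y), -1), Add(-3, C, Y)))
Function('W')(Z) = Pow(Add(Z, Mul(Pow(Add(-4, Z), -1), Add(-2, Z))), -1) (Function('W')(Z) = Pow(Add(Mul(Pow(Add(1, Add(-5, Mul(Z, Pow(-1, 2)))), -1), Add(-3, 6, Add(-5, Mul(Z, Pow(-1, 2))))), Z), -1) = Pow(Add(Mul(Pow(Add(1, Add(-5, Mul(Z, 1))), -1), Add(-3, 6, Add(-5, Mul(Z, 1)))), Z), -1) = Pow(Add(Mul(Pow(Add(1, Add(-5, Z)), -1), Add(-3, 6, Add(-5, Z))), Z), -1) = Pow(Add(Mul(Pow(Add(-4, Z), -1), Add(-2, Z)), Z), -1) = Pow(Add(Z, Mul(Pow(Add(-4, Z), -1), Add(-2, Z))), -1))
Add(-266, Function('W')(-15)) = Add(-266, Mul(Pow(Add(-2, -15, Mul(-15, Add(-4, -15))), -1), Add(-4, -15))) = Add(-266, Mul(Pow(Add(-2, -15, Mul(-15, -19)), -1), -19)) = Add(-266, Mul(Pow(Add(-2, -15, 285), -1), -19)) = Add(-266, Mul(Pow(268, -1), -19)) = Add(-266, Mul(Rational(1, 268), -19)) = Add(-266, Rational(-19, 268)) = Rational(-71307, 268)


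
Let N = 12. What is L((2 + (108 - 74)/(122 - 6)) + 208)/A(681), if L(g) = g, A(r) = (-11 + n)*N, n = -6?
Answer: -12197/11832 ≈ -1.0308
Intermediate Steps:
A(r) = -204 (A(r) = (-11 - 6)*12 = -17*12 = -204)
L((2 + (108 - 74)/(122 - 6)) + 208)/A(681) = ((2 + (108 - 74)/(122 - 6)) + 208)/(-204) = ((2 + 34/116) + 208)*(-1/204) = ((2 + 34*(1/116)) + 208)*(-1/204) = ((2 + 17/58) + 208)*(-1/204) = (133/58 + 208)*(-1/204) = (12197/58)*(-1/204) = -12197/11832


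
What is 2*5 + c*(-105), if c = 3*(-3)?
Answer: 955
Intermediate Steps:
c = -9
2*5 + c*(-105) = 2*5 - 9*(-105) = 10 + 945 = 955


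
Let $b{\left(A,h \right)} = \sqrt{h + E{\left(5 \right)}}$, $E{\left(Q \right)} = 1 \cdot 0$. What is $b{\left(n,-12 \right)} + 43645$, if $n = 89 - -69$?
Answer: $43645 + 2 i \sqrt{3} \approx 43645.0 + 3.4641 i$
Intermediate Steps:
$E{\left(Q \right)} = 0$
$n = 158$ ($n = 89 + 69 = 158$)
$b{\left(A,h \right)} = \sqrt{h}$ ($b{\left(A,h \right)} = \sqrt{h + 0} = \sqrt{h}$)
$b{\left(n,-12 \right)} + 43645 = \sqrt{-12} + 43645 = 2 i \sqrt{3} + 43645 = 43645 + 2 i \sqrt{3}$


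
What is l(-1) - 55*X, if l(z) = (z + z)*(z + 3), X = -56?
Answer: 3076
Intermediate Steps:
l(z) = 2*z*(3 + z) (l(z) = (2*z)*(3 + z) = 2*z*(3 + z))
l(-1) - 55*X = 2*(-1)*(3 - 1) - 55*(-56) = 2*(-1)*2 + 3080 = -4 + 3080 = 3076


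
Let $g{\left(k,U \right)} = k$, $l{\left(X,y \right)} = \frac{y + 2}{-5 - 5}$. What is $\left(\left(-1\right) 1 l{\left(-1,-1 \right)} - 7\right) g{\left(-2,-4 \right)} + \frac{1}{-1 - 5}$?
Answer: $\frac{409}{30} \approx 13.633$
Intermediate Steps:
$l{\left(X,y \right)} = - \frac{1}{5} - \frac{y}{10}$ ($l{\left(X,y \right)} = \frac{2 + y}{-10} = \left(2 + y\right) \left(- \frac{1}{10}\right) = - \frac{1}{5} - \frac{y}{10}$)
$\left(\left(-1\right) 1 l{\left(-1,-1 \right)} - 7\right) g{\left(-2,-4 \right)} + \frac{1}{-1 - 5} = \left(\left(-1\right) 1 \left(- \frac{1}{5} - - \frac{1}{10}\right) - 7\right) \left(-2\right) + \frac{1}{-1 - 5} = \left(- (- \frac{1}{5} + \frac{1}{10}) - 7\right) \left(-2\right) + \frac{1}{-6} = \left(\left(-1\right) \left(- \frac{1}{10}\right) - 7\right) \left(-2\right) - \frac{1}{6} = \left(\frac{1}{10} - 7\right) \left(-2\right) - \frac{1}{6} = \left(- \frac{69}{10}\right) \left(-2\right) - \frac{1}{6} = \frac{69}{5} - \frac{1}{6} = \frac{409}{30}$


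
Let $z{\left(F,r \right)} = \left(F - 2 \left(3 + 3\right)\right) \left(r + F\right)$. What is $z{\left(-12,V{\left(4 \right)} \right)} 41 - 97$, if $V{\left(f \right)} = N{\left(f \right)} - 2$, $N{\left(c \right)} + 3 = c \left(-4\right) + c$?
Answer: $28439$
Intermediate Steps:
$N{\left(c \right)} = -3 - 3 c$ ($N{\left(c \right)} = -3 + \left(c \left(-4\right) + c\right) = -3 + \left(- 4 c + c\right) = -3 - 3 c$)
$V{\left(f \right)} = -5 - 3 f$ ($V{\left(f \right)} = \left(-3 - 3 f\right) - 2 = -5 - 3 f$)
$z{\left(F,r \right)} = \left(-12 + F\right) \left(F + r\right)$ ($z{\left(F,r \right)} = \left(F - 12\right) \left(F + r\right) = \left(-12 + F\right) \left(F + r\right)$)
$z{\left(-12,V{\left(4 \right)} \right)} 41 - 97 = \left(\left(-12\right)^{2} - -144 - 12 \left(-5 - 12\right) - 12 \left(-5 - 12\right)\right) 41 - 97 = \left(144 + 144 - 12 \left(-5 - 12\right) - 12 \left(-5 - 12\right)\right) 41 - 97 = \left(144 + 144 - -204 - -204\right) 41 - 97 = \left(144 + 144 + 204 + 204\right) 41 - 97 = 696 \cdot 41 - 97 = 28536 - 97 = 28439$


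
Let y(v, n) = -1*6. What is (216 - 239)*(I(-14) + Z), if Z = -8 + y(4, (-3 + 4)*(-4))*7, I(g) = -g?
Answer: 828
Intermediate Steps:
y(v, n) = -6
Z = -50 (Z = -8 - 6*7 = -8 - 42 = -50)
(216 - 239)*(I(-14) + Z) = (216 - 239)*(-1*(-14) - 50) = -23*(14 - 50) = -23*(-36) = 828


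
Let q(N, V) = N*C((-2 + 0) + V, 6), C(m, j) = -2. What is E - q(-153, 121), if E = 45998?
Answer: 45692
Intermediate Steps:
q(N, V) = -2*N (q(N, V) = N*(-2) = -2*N)
E - q(-153, 121) = 45998 - (-2)*(-153) = 45998 - 1*306 = 45998 - 306 = 45692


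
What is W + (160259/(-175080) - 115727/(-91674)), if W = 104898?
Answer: 280608042089959/2675047320 ≈ 1.0490e+5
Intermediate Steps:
W + (160259/(-175080) - 115727/(-91674)) = 104898 + (160259/(-175080) - 115727/(-91674)) = 104898 + (160259*(-1/175080) - 115727*(-1/91674)) = 104898 + (-160259/175080 + 115727/91674) = 104898 + 928316599/2675047320 = 280608042089959/2675047320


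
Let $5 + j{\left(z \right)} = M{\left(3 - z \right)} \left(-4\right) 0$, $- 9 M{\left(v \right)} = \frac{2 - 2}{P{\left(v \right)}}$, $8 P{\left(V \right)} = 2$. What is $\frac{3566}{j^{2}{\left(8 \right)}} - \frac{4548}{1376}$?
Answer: $\frac{1198279}{8600} \approx 139.33$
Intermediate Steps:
$P{\left(V \right)} = \frac{1}{4}$ ($P{\left(V \right)} = \frac{1}{8} \cdot 2 = \frac{1}{4}$)
$M{\left(v \right)} = 0$ ($M{\left(v \right)} = - \frac{\left(2 - 2\right) \frac{1}{\frac{1}{4}}}{9} = - \frac{0 \cdot 4}{9} = \left(- \frac{1}{9}\right) 0 = 0$)
$j{\left(z \right)} = -5$ ($j{\left(z \right)} = -5 + 0 \left(-4\right) 0 = -5 + 0 \cdot 0 = -5 + 0 = -5$)
$\frac{3566}{j^{2}{\left(8 \right)}} - \frac{4548}{1376} = \frac{3566}{\left(-5\right)^{2}} - \frac{4548}{1376} = \frac{3566}{25} - \frac{1137}{344} = \frac{1198279}{8600}$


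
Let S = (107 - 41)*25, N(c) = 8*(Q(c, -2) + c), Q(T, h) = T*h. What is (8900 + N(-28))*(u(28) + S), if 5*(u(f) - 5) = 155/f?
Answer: 105772251/7 ≈ 1.5110e+7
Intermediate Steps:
u(f) = 5 + 31/f (u(f) = 5 + (155/f)/5 = 5 + 31/f)
N(c) = -8*c (N(c) = 8*(c*(-2) + c) = 8*(-2*c + c) = 8*(-c) = -8*c)
S = 1650 (S = 66*25 = 1650)
(8900 + N(-28))*(u(28) + S) = (8900 - 8*(-28))*((5 + 31/28) + 1650) = (8900 + 224)*((5 + 31*(1/28)) + 1650) = 9124*((5 + 31/28) + 1650) = 9124*(171/28 + 1650) = 9124*(46371/28) = 105772251/7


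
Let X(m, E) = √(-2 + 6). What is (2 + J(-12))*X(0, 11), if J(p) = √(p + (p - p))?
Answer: 4 + 4*I*√3 ≈ 4.0 + 6.9282*I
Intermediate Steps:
X(m, E) = 2 (X(m, E) = √4 = 2)
J(p) = √p (J(p) = √(p + 0) = √p)
(2 + J(-12))*X(0, 11) = (2 + √(-12))*2 = (2 + 2*I*√3)*2 = 4 + 4*I*√3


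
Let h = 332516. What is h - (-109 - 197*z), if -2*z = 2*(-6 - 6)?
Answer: 334989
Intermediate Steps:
z = 12 (z = -(-6 - 6) = -(-12) = -½*(-24) = 12)
h - (-109 - 197*z) = 332516 - (-109 - 197*12) = 332516 - (-109 - 2364) = 332516 - 1*(-2473) = 332516 + 2473 = 334989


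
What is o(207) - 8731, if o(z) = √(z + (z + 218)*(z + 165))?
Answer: -8731 + √158307 ≈ -8333.1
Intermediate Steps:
o(z) = √(z + (165 + z)*(218 + z)) (o(z) = √(z + (218 + z)*(165 + z)) = √(z + (165 + z)*(218 + z)))
o(207) - 8731 = √(35970 + 207² + 384*207) - 8731 = √(35970 + 42849 + 79488) - 8731 = √158307 - 8731 = -8731 + √158307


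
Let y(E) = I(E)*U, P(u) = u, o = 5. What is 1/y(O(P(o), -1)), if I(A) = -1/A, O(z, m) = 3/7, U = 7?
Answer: -3/49 ≈ -0.061224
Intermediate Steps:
O(z, m) = 3/7 (O(z, m) = 3*(⅐) = 3/7)
y(E) = -7/E (y(E) = -1/E*7 = -7/E)
1/y(O(P(o), -1)) = 1/(-7/3/7) = 1/(-7*7/3) = 1/(-49/3) = -3/49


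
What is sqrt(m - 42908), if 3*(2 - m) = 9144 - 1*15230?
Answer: 2*I*sqrt(91974)/3 ≈ 202.18*I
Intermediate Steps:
m = 6092/3 (m = 2 - (9144 - 1*15230)/3 = 2 - (9144 - 15230)/3 = 2 - 1/3*(-6086) = 2 + 6086/3 = 6092/3 ≈ 2030.7)
sqrt(m - 42908) = sqrt(6092/3 - 42908) = sqrt(-122632/3) = 2*I*sqrt(91974)/3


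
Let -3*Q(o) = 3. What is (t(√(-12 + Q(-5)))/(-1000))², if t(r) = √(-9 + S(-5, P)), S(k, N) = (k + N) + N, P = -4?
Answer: -11/500000 ≈ -2.2000e-5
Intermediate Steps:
Q(o) = -1 (Q(o) = -⅓*3 = -1)
S(k, N) = k + 2*N (S(k, N) = (N + k) + N = k + 2*N)
t(r) = I*√22 (t(r) = √(-9 + (-5 + 2*(-4))) = √(-9 + (-5 - 8)) = √(-9 - 13) = √(-22) = I*√22)
(t(√(-12 + Q(-5)))/(-1000))² = ((I*√22)/(-1000))² = ((I*√22)*(-1/1000))² = (-I*√22/1000)² = -11/500000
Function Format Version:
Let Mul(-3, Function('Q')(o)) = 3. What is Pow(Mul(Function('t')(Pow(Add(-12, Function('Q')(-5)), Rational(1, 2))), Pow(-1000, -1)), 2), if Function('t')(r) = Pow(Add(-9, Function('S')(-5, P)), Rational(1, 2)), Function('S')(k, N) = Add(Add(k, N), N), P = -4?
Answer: Rational(-11, 500000) ≈ -2.2000e-5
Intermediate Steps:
Function('Q')(o) = -1 (Function('Q')(o) = Mul(Rational(-1, 3), 3) = -1)
Function('S')(k, N) = Add(k, Mul(2, N)) (Function('S')(k, N) = Add(Add(N, k), N) = Add(k, Mul(2, N)))
Function('t')(r) = Mul(I, Pow(22, Rational(1, 2))) (Function('t')(r) = Pow(Add(-9, Add(-5, Mul(2, -4))), Rational(1, 2)) = Pow(Add(-9, Add(-5, -8)), Rational(1, 2)) = Pow(Add(-9, -13), Rational(1, 2)) = Pow(-22, Rational(1, 2)) = Mul(I, Pow(22, Rational(1, 2))))
Pow(Mul(Function('t')(Pow(Add(-12, Function('Q')(-5)), Rational(1, 2))), Pow(-1000, -1)), 2) = Pow(Mul(Mul(I, Pow(22, Rational(1, 2))), Pow(-1000, -1)), 2) = Pow(Mul(Mul(I, Pow(22, Rational(1, 2))), Rational(-1, 1000)), 2) = Pow(Mul(Rational(-1, 1000), I, Pow(22, Rational(1, 2))), 2) = Rational(-11, 500000)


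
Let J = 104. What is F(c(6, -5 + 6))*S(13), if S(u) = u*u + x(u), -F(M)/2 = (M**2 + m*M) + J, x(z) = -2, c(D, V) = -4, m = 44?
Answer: 18704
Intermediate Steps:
F(M) = -208 - 88*M - 2*M**2 (F(M) = -2*((M**2 + 44*M) + 104) = -2*(104 + M**2 + 44*M) = -208 - 88*M - 2*M**2)
S(u) = -2 + u**2 (S(u) = u*u - 2 = u**2 - 2 = -2 + u**2)
F(c(6, -5 + 6))*S(13) = (-208 - 88*(-4) - 2*(-4)**2)*(-2 + 13**2) = (-208 + 352 - 2*16)*(-2 + 169) = (-208 + 352 - 32)*167 = 112*167 = 18704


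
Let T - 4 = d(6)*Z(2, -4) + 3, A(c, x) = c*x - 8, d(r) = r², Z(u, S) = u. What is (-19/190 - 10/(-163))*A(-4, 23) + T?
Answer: 13507/163 ≈ 82.865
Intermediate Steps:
A(c, x) = -8 + c*x
T = 79 (T = 4 + (6²*2 + 3) = 4 + (36*2 + 3) = 4 + (72 + 3) = 4 + 75 = 79)
(-19/190 - 10/(-163))*A(-4, 23) + T = (-19/190 - 10/(-163))*(-8 - 4*23) + 79 = (-19*1/190 - 10*(-1/163))*(-8 - 92) + 79 = (-⅒ + 10/163)*(-100) + 79 = -63/1630*(-100) + 79 = 630/163 + 79 = 13507/163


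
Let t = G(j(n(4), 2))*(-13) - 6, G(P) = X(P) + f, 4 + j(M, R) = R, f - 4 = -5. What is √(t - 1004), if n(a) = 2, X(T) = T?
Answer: I*√971 ≈ 31.161*I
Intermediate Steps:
f = -1 (f = 4 - 5 = -1)
j(M, R) = -4 + R
G(P) = -1 + P (G(P) = P - 1 = -1 + P)
t = 33 (t = (-1 + (-4 + 2))*(-13) - 6 = (-1 - 2)*(-13) - 6 = -3*(-13) - 6 = 39 - 6 = 33)
√(t - 1004) = √(33 - 1004) = √(-971) = I*√971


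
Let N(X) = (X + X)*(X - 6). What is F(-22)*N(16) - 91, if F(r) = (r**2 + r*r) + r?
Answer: 302629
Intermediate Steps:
N(X) = 2*X*(-6 + X) (N(X) = (2*X)*(-6 + X) = 2*X*(-6 + X))
F(r) = r + 2*r**2 (F(r) = (r**2 + r**2) + r = 2*r**2 + r = r + 2*r**2)
F(-22)*N(16) - 91 = (-22*(1 + 2*(-22)))*(2*16*(-6 + 16)) - 91 = (-22*(1 - 44))*(2*16*10) - 91 = -22*(-43)*320 - 91 = 946*320 - 91 = 302720 - 91 = 302629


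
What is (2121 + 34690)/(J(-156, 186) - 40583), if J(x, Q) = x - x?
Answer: -36811/40583 ≈ -0.90705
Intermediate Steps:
J(x, Q) = 0
(2121 + 34690)/(J(-156, 186) - 40583) = (2121 + 34690)/(0 - 40583) = 36811/(-40583) = 36811*(-1/40583) = -36811/40583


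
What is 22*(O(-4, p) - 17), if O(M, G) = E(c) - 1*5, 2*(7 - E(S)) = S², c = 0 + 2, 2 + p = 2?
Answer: -374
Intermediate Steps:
p = 0 (p = -2 + 2 = 0)
c = 2
E(S) = 7 - S²/2
O(M, G) = 0 (O(M, G) = (7 - ½*2²) - 1*5 = (7 - ½*4) - 5 = (7 - 2) - 5 = 5 - 5 = 0)
22*(O(-4, p) - 17) = 22*(0 - 17) = 22*(-17) = -374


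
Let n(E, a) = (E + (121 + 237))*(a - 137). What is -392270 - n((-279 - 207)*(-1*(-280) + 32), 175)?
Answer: 5356142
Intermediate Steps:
n(E, a) = (-137 + a)*(358 + E) (n(E, a) = (E + 358)*(-137 + a) = (358 + E)*(-137 + a) = (-137 + a)*(358 + E))
-392270 - n((-279 - 207)*(-1*(-280) + 32), 175) = -392270 - (-49046 - 137*(-279 - 207)*(-1*(-280) + 32) + 358*175 + ((-279 - 207)*(-1*(-280) + 32))*175) = -392270 - (-49046 - (-66582)*(280 + 32) + 62650 - 486*(280 + 32)*175) = -392270 - (-49046 - (-66582)*312 + 62650 - 486*312*175) = -392270 - (-49046 - 137*(-151632) + 62650 - 151632*175) = -392270 - (-49046 + 20773584 + 62650 - 26535600) = -392270 - 1*(-5748412) = -392270 + 5748412 = 5356142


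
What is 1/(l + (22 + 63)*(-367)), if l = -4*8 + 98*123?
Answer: -1/19173 ≈ -5.2157e-5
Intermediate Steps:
l = 12022 (l = -32 + 12054 = 12022)
1/(l + (22 + 63)*(-367)) = 1/(12022 + (22 + 63)*(-367)) = 1/(12022 + 85*(-367)) = 1/(12022 - 31195) = 1/(-19173) = -1/19173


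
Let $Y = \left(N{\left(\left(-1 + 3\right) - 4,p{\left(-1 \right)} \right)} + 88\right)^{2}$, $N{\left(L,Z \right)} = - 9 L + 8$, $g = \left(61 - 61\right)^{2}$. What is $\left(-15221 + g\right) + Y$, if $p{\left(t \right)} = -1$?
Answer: $-2225$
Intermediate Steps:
$g = 0$ ($g = 0^{2} = 0$)
$N{\left(L,Z \right)} = 8 - 9 L$
$Y = 12996$ ($Y = \left(\left(8 - 9 \left(\left(-1 + 3\right) - 4\right)\right) + 88\right)^{2} = \left(\left(8 - 9 \left(2 - 4\right)\right) + 88\right)^{2} = \left(\left(8 - -18\right) + 88\right)^{2} = \left(\left(8 + 18\right) + 88\right)^{2} = \left(26 + 88\right)^{2} = 114^{2} = 12996$)
$\left(-15221 + g\right) + Y = \left(-15221 + 0\right) + 12996 = -15221 + 12996 = -2225$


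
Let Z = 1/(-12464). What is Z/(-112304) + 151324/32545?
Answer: 211816836774689/45555093387520 ≈ 4.6497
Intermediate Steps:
Z = -1/12464 ≈ -8.0231e-5
Z/(-112304) + 151324/32545 = -1/12464/(-112304) + 151324/32545 = -1/12464*(-1/112304) + 151324*(1/32545) = 1/1399757056 + 151324/32545 = 211816836774689/45555093387520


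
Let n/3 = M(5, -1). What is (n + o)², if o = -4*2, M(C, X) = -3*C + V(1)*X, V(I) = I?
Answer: 3136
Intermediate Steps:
M(C, X) = X - 3*C (M(C, X) = -3*C + 1*X = -3*C + X = X - 3*C)
o = -8
n = -48 (n = 3*(-1 - 3*5) = 3*(-1 - 15) = 3*(-16) = -48)
(n + o)² = (-48 - 8)² = (-56)² = 3136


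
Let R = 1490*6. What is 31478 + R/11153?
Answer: 351083074/11153 ≈ 31479.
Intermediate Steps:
R = 8940
31478 + R/11153 = 31478 + 8940/11153 = 351083074/11153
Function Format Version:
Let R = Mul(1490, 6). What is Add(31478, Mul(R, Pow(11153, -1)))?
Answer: Rational(351083074, 11153) ≈ 31479.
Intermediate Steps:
R = 8940
Add(31478, Mul(R, Pow(11153, -1))) = Add(31478, Mul(8940, Pow(11153, -1))) = Add(31478, Mul(8940, Rational(1, 11153))) = Add(31478, Rational(8940, 11153)) = Rational(351083074, 11153)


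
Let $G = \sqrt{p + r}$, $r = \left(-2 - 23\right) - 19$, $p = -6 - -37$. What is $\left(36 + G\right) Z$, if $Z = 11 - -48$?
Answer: $2124 + 59 i \sqrt{13} \approx 2124.0 + 212.73 i$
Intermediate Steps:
$p = 31$ ($p = -6 + 37 = 31$)
$r = -44$ ($r = -25 - 19 = -44$)
$Z = 59$ ($Z = 11 + 48 = 59$)
$G = i \sqrt{13}$ ($G = \sqrt{31 - 44} = \sqrt{-13} = i \sqrt{13} \approx 3.6056 i$)
$\left(36 + G\right) Z = \left(36 + i \sqrt{13}\right) 59 = 2124 + 59 i \sqrt{13}$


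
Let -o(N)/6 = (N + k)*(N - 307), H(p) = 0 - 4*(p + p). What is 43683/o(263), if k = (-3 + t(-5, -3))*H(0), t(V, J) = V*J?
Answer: 14561/23144 ≈ 0.62915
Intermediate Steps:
t(V, J) = J*V
H(p) = -8*p (H(p) = 0 - 4*2*p = 0 - 8*p = -8*p)
k = 0 (k = (-3 - 3*(-5))*(-8*0) = (-3 + 15)*0 = 12*0 = 0)
o(N) = -6*N*(-307 + N) (o(N) = -6*(N + 0)*(N - 307) = -6*N*(-307 + N))
43683/o(263) = 43683/((6*263*(307 - 1*263))) = 43683/((6*263*(307 - 263))) = 43683/((6*263*44)) = 43683/69432 = 43683*(1/69432) = 14561/23144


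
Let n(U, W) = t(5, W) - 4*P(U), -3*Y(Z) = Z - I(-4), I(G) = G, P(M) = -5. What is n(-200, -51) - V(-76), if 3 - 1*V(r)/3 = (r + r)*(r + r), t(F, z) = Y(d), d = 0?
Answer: 207965/3 ≈ 69322.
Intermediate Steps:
Y(Z) = -4/3 - Z/3 (Y(Z) = -(Z - 1*(-4))/3 = -(Z + 4)/3 = -(4 + Z)/3 = -4/3 - Z/3)
t(F, z) = -4/3 (t(F, z) = -4/3 - ⅓*0 = -4/3 + 0 = -4/3)
V(r) = 9 - 12*r² (V(r) = 9 - 3*(r + r)*(r + r) = 9 - 3*2*r*2*r = 9 - 12*r²)
n(U, W) = 56/3 (n(U, W) = -4/3 - 4*(-5) = -4/3 + 20 = 56/3)
n(-200, -51) - V(-76) = 56/3 - (9 - 12*(-76)²) = 56/3 - (9 - 12*5776) = 56/3 - (9 - 69312) = 56/3 - 1*(-69303) = 56/3 + 69303 = 207965/3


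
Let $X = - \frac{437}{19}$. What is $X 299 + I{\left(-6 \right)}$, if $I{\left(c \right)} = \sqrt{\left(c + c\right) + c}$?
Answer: $-6877 + 3 i \sqrt{2} \approx -6877.0 + 4.2426 i$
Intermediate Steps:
$X = -23$ ($X = \left(-437\right) \frac{1}{19} = -23$)
$I{\left(c \right)} = \sqrt{3} \sqrt{c}$ ($I{\left(c \right)} = \sqrt{2 c + c} = \sqrt{3 c} = \sqrt{3} \sqrt{c}$)
$X 299 + I{\left(-6 \right)} = \left(-23\right) 299 + \sqrt{3} \sqrt{-6} = -6877 + \sqrt{3} i \sqrt{6} = -6877 + 3 i \sqrt{2}$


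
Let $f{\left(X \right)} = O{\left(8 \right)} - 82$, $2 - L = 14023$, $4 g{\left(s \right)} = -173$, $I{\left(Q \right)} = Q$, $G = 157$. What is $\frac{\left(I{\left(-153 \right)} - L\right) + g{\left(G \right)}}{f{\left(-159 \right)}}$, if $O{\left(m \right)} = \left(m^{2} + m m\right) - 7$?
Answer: $\frac{18433}{52} \approx 354.48$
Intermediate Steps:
$g{\left(s \right)} = - \frac{173}{4}$ ($g{\left(s \right)} = \frac{1}{4} \left(-173\right) = - \frac{173}{4}$)
$L = -14021$ ($L = 2 - 14023 = -14021$)
$O{\left(m \right)} = -7 + 2 m^{2}$ ($O{\left(m \right)} = \left(m^{2} + m^{2}\right) - 7 = 2 m^{2} - 7 = -7 + 2 m^{2}$)
$f{\left(X \right)} = 39$ ($f{\left(X \right)} = \left(-7 + 2 \cdot 8^{2}\right) - 82 = \left(-7 + 2 \cdot 64\right) - 82 = \left(-7 + 128\right) - 82 = 121 - 82 = 39$)
$\frac{\left(I{\left(-153 \right)} - L\right) + g{\left(G \right)}}{f{\left(-159 \right)}} = \frac{\left(-153 - -14021\right) - \frac{173}{4}}{39} = \left(\left(-153 + 14021\right) - \frac{173}{4}\right) \frac{1}{39} = \left(13868 - \frac{173}{4}\right) \frac{1}{39} = \frac{55299}{4} \cdot \frac{1}{39} = \frac{18433}{52}$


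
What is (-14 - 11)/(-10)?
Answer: 5/2 ≈ 2.5000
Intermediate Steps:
(-14 - 11)/(-10) = -25*(-⅒) = 5/2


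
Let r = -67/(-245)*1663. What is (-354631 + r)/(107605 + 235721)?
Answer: -43386587/42057435 ≈ -1.0316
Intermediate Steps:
r = 111421/245 (r = -67*(-1/245)*1663 = (67/245)*1663 = 111421/245 ≈ 454.78)
(-354631 + r)/(107605 + 235721) = (-354631 + 111421/245)/(107605 + 235721) = -86773174/245/343326 = -86773174/245*1/343326 = -43386587/42057435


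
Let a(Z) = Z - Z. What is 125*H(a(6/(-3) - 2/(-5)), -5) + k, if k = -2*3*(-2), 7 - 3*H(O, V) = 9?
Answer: -214/3 ≈ -71.333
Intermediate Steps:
a(Z) = 0
H(O, V) = -⅔ (H(O, V) = 7/3 - ⅓*9 = 7/3 - 3 = -⅔)
k = 12 (k = -6*(-2) = 12)
125*H(a(6/(-3) - 2/(-5)), -5) + k = 125*(-⅔) + 12 = -250/3 + 12 = -214/3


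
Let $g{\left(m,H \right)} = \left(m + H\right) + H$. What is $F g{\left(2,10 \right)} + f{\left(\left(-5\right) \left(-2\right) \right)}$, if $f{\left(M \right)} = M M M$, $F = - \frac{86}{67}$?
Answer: $\frac{65108}{67} \approx 971.76$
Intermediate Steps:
$F = - \frac{86}{67}$ ($F = \left(-86\right) \frac{1}{67} = - \frac{86}{67} \approx -1.2836$)
$g{\left(m,H \right)} = m + 2 H$ ($g{\left(m,H \right)} = \left(H + m\right) + H = m + 2 H$)
$f{\left(M \right)} = M^{3}$ ($f{\left(M \right)} = M^{2} M = M^{3}$)
$F g{\left(2,10 \right)} + f{\left(\left(-5\right) \left(-2\right) \right)} = - \frac{86 \left(2 + 2 \cdot 10\right)}{67} + \left(\left(-5\right) \left(-2\right)\right)^{3} = - \frac{86 \left(2 + 20\right)}{67} + 10^{3} = \left(- \frac{86}{67}\right) 22 + 1000 = - \frac{1892}{67} + 1000 = \frac{65108}{67}$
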